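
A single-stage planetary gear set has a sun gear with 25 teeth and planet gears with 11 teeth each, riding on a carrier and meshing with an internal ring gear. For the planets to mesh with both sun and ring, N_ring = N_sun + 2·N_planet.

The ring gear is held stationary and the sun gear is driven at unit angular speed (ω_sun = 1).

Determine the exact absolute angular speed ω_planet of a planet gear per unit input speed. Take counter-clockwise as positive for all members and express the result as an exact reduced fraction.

N_ring = 25 + 2·11 = 47
25(ω_s−ω_c) = −47(ω_r−ω_c),  ω_r=0, ω_s=1
25(1−ω_c) = −47(0−ω_c)  ⇒  72ω_c = 25  ⇒  ω_c = 25/72
sun–planet: 25·(1−25/72) = −11·(ω_p−ω_c)  ⇒  ω_p−ω_c = −(25/11)·(47/72) = -1175/792
ω_p = 25/72 − 1175/792 = -25/22

-25/22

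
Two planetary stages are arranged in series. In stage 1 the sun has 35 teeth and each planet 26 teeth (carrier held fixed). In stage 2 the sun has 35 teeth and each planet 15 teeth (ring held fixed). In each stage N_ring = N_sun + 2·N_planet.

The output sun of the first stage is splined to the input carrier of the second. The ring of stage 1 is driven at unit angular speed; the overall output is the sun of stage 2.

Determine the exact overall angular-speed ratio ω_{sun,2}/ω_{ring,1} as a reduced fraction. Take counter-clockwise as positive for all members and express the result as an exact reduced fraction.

Stage 1: N_ring = 35 + 2·26 = 87
Stage 1: 35(ω_s−ω_c) = −87(ω_r−ω_c),  ω_c=0, ω_r=1
Stage 1: ω_s = 0 − (87/35)(1−0) = -87/35
  ⇒ ω_s¹/ω_r¹ = -87/35
Stage 2: N_ring = 35 + 2·15 = 65
Stage 2: 35(ω_s−ω_c) = −65(ω_r−ω_c),  ω_r=0, ω_c=1
Stage 2: ω_s = 1 − (65/35)(0−1) = 20/7
  ⇒ ω_s²/ω_c² = 20/7
Coupling ω_c² = ω_s¹ ⇒ overall = -87/35 × 20/7 = -348/49

-348/49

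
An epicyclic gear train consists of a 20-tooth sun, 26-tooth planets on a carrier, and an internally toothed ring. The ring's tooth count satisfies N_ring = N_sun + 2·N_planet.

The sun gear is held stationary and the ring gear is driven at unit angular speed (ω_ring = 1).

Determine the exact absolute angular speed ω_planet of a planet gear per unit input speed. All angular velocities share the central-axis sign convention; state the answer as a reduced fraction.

N_ring = 20 + 2·26 = 72
20(ω_s−ω_c) = −72(ω_r−ω_c),  ω_s=0, ω_r=1
20(0−ω_c) = −72(1−ω_c)  ⇒  92ω_c = 72  ⇒  ω_c = 18/23
sun–planet: 20·(0−18/23) = −26·(ω_p−ω_c)  ⇒  ω_p−ω_c = −(20/26)·(-18/23) = 180/299
ω_p = 18/23 + 180/299 = 18/13

18/13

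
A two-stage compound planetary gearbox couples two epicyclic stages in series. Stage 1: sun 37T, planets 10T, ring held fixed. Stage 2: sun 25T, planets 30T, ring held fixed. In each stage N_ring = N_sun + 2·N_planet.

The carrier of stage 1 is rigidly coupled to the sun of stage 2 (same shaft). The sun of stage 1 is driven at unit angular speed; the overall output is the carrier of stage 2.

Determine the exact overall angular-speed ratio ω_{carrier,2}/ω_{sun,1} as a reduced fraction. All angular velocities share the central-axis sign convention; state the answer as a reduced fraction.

185/2068

Stage 1: N_ring = 37 + 2·10 = 57
Stage 1: 37(ω_s−ω_c) = −57(ω_r−ω_c),  ω_r=0, ω_s=1
Stage 1: 37(1−ω_c) = −57(0−ω_c)  ⇒  94ω_c = 37  ⇒  ω_c = 37/94
  ⇒ ω_c¹/ω_s¹ = 37/94
Stage 2: N_ring = 25 + 2·30 = 85
Stage 2: 25(ω_s−ω_c) = −85(ω_r−ω_c),  ω_r=0, ω_s=1
Stage 2: 25(1−ω_c) = −85(0−ω_c)  ⇒  110ω_c = 25  ⇒  ω_c = 5/22
  ⇒ ω_c²/ω_s² = 5/22
Coupling ω_s² = ω_c¹ ⇒ overall = 37/94 × 5/22 = 185/2068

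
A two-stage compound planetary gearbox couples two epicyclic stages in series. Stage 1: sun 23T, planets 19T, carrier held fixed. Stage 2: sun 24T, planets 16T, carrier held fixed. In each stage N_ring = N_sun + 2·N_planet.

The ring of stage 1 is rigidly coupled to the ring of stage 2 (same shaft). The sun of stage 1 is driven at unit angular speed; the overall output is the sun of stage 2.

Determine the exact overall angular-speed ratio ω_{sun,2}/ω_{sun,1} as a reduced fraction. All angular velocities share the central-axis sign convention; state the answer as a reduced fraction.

Stage 1: N_ring = 23 + 2·19 = 61
Stage 1: 23(ω_s−ω_c) = −61(ω_r−ω_c),  ω_c=0, ω_s=1
Stage 1: ω_r = 0 − (23/61)(1−0) = -23/61
  ⇒ ω_r¹/ω_s¹ = -23/61
Stage 2: N_ring = 24 + 2·16 = 56
Stage 2: 24(ω_s−ω_c) = −56(ω_r−ω_c),  ω_c=0, ω_r=1
Stage 2: ω_s = 0 − (56/24)(1−0) = -7/3
  ⇒ ω_s²/ω_r² = -7/3
Coupling ω_r² = ω_r¹ ⇒ overall = -23/61 × -7/3 = 161/183

161/183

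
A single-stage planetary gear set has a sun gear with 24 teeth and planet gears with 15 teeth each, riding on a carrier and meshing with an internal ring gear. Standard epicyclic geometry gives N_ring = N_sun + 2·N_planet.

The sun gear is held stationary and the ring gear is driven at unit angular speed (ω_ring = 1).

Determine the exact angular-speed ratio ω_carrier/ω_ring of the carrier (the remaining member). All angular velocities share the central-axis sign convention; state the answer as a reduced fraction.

9/13

N_ring = 24 + 2·15 = 54
24(ω_s−ω_c) = −54(ω_r−ω_c),  ω_s=0, ω_r=1
24(0−ω_c) = −54(1−ω_c)  ⇒  78ω_c = 54  ⇒  ω_c = 9/13
ω_c/ω_r = 9/13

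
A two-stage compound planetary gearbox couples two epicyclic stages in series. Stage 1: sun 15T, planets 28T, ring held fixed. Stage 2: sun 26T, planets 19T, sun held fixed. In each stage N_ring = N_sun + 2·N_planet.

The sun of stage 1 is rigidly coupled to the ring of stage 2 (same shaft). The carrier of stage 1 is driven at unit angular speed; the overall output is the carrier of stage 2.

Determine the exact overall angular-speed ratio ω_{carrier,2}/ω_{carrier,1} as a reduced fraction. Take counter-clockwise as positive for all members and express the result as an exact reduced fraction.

2752/675

Stage 1: N_ring = 15 + 2·28 = 71
Stage 1: 15(ω_s−ω_c) = −71(ω_r−ω_c),  ω_r=0, ω_c=1
Stage 1: ω_s = 1 − (71/15)(0−1) = 86/15
  ⇒ ω_s¹/ω_c¹ = 86/15
Stage 2: N_ring = 26 + 2·19 = 64
Stage 2: 26(ω_s−ω_c) = −64(ω_r−ω_c),  ω_s=0, ω_r=1
Stage 2: 26(0−ω_c) = −64(1−ω_c)  ⇒  90ω_c = 64  ⇒  ω_c = 32/45
  ⇒ ω_c²/ω_r² = 32/45
Coupling ω_r² = ω_s¹ ⇒ overall = 86/15 × 32/45 = 2752/675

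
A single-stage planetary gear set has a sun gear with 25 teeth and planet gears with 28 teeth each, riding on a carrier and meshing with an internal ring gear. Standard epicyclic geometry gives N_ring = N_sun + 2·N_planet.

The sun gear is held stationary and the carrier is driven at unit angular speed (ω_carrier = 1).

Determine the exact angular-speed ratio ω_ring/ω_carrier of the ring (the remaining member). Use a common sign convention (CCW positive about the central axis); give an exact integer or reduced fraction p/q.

106/81

N_ring = 25 + 2·28 = 81
25(ω_s−ω_c) = −81(ω_r−ω_c),  ω_s=0, ω_c=1
ω_r = 1 − (25/81)(0−1) = 106/81
ω_r/ω_c = 106/81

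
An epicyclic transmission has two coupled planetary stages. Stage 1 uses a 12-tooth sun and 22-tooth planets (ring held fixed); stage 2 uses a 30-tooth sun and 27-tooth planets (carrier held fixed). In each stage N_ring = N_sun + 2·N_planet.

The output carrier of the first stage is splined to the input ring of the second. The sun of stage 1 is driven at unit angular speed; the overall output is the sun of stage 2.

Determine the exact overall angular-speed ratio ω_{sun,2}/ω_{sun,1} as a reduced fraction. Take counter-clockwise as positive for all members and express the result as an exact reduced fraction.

-42/85

Stage 1: N_ring = 12 + 2·22 = 56
Stage 1: 12(ω_s−ω_c) = −56(ω_r−ω_c),  ω_r=0, ω_s=1
Stage 1: 12(1−ω_c) = −56(0−ω_c)  ⇒  68ω_c = 12  ⇒  ω_c = 3/17
  ⇒ ω_c¹/ω_s¹ = 3/17
Stage 2: N_ring = 30 + 2·27 = 84
Stage 2: 30(ω_s−ω_c) = −84(ω_r−ω_c),  ω_c=0, ω_r=1
Stage 2: ω_s = 0 − (84/30)(1−0) = -14/5
  ⇒ ω_s²/ω_r² = -14/5
Coupling ω_r² = ω_c¹ ⇒ overall = 3/17 × -14/5 = -42/85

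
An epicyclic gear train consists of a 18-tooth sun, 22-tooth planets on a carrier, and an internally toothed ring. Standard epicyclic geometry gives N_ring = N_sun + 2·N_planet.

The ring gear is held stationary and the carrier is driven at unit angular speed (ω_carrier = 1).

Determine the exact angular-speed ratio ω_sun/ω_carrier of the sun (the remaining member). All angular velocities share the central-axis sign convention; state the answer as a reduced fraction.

N_ring = 18 + 2·22 = 62
18(ω_s−ω_c) = −62(ω_r−ω_c),  ω_r=0, ω_c=1
ω_s = 1 − (62/18)(0−1) = 40/9
ω_s/ω_c = 40/9

40/9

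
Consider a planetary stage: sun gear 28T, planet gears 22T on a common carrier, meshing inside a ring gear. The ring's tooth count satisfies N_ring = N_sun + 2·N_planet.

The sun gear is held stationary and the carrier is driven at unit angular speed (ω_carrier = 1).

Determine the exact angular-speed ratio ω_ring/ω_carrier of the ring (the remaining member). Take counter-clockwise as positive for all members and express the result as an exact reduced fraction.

N_ring = 28 + 2·22 = 72
28(ω_s−ω_c) = −72(ω_r−ω_c),  ω_s=0, ω_c=1
ω_r = 1 − (28/72)(0−1) = 25/18
ω_r/ω_c = 25/18

25/18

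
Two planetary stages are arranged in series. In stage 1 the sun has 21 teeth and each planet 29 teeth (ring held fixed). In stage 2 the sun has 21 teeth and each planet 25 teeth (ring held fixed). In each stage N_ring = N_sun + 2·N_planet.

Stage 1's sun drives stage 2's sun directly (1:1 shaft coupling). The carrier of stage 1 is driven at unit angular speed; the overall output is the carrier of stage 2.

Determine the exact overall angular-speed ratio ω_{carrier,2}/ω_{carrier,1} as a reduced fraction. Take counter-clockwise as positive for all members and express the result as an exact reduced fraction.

25/23

Stage 1: N_ring = 21 + 2·29 = 79
Stage 1: 21(ω_s−ω_c) = −79(ω_r−ω_c),  ω_r=0, ω_c=1
Stage 1: ω_s = 1 − (79/21)(0−1) = 100/21
  ⇒ ω_s¹/ω_c¹ = 100/21
Stage 2: N_ring = 21 + 2·25 = 71
Stage 2: 21(ω_s−ω_c) = −71(ω_r−ω_c),  ω_r=0, ω_s=1
Stage 2: 21(1−ω_c) = −71(0−ω_c)  ⇒  92ω_c = 21  ⇒  ω_c = 21/92
  ⇒ ω_c²/ω_s² = 21/92
Coupling ω_s² = ω_s¹ ⇒ overall = 100/21 × 21/92 = 25/23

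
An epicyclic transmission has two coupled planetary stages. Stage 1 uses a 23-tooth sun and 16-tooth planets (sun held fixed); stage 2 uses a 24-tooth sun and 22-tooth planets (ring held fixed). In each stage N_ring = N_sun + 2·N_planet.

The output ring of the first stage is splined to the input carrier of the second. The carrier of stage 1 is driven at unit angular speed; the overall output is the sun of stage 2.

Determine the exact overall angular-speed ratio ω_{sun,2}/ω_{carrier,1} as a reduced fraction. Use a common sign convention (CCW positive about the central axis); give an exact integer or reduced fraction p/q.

299/55

Stage 1: N_ring = 23 + 2·16 = 55
Stage 1: 23(ω_s−ω_c) = −55(ω_r−ω_c),  ω_s=0, ω_c=1
Stage 1: ω_r = 1 − (23/55)(0−1) = 78/55
  ⇒ ω_r¹/ω_c¹ = 78/55
Stage 2: N_ring = 24 + 2·22 = 68
Stage 2: 24(ω_s−ω_c) = −68(ω_r−ω_c),  ω_r=0, ω_c=1
Stage 2: ω_s = 1 − (68/24)(0−1) = 23/6
  ⇒ ω_s²/ω_c² = 23/6
Coupling ω_c² = ω_r¹ ⇒ overall = 78/55 × 23/6 = 299/55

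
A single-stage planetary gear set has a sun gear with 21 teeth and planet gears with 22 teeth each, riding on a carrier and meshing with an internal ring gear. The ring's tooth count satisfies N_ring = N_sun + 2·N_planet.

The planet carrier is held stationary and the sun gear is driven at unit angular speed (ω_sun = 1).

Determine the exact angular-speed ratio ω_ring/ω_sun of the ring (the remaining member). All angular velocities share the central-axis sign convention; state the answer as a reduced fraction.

N_ring = 21 + 2·22 = 65
21(ω_s−ω_c) = −65(ω_r−ω_c),  ω_c=0, ω_s=1
ω_r = 0 − (21/65)(1−0) = -21/65
ω_r/ω_s = -21/65

-21/65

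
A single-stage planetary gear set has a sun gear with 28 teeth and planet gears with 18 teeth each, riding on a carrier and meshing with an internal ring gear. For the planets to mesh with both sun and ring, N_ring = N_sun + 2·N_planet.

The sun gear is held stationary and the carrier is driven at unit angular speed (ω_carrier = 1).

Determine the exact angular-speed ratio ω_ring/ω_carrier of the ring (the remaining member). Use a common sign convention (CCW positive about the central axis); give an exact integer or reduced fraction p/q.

N_ring = 28 + 2·18 = 64
28(ω_s−ω_c) = −64(ω_r−ω_c),  ω_s=0, ω_c=1
ω_r = 1 − (28/64)(0−1) = 23/16
ω_r/ω_c = 23/16

23/16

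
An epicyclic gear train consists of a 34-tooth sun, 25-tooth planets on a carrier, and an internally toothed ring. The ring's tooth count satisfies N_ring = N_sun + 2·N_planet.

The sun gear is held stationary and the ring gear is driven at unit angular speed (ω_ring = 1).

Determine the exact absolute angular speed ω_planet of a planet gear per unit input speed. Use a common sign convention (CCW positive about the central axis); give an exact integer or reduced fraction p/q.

42/25

N_ring = 34 + 2·25 = 84
34(ω_s−ω_c) = −84(ω_r−ω_c),  ω_s=0, ω_r=1
34(0−ω_c) = −84(1−ω_c)  ⇒  118ω_c = 84  ⇒  ω_c = 42/59
sun–planet: 34·(0−42/59) = −25·(ω_p−ω_c)  ⇒  ω_p−ω_c = −(34/25)·(-42/59) = 1428/1475
ω_p = 42/59 + 1428/1475 = 42/25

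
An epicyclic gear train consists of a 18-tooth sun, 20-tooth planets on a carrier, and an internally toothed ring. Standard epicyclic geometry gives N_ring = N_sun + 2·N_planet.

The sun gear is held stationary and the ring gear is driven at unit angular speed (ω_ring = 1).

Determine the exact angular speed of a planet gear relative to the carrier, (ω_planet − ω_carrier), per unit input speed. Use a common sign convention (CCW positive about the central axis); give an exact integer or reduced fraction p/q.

N_ring = 18 + 2·20 = 58
18(ω_s−ω_c) = −58(ω_r−ω_c),  ω_s=0, ω_r=1
18(0−ω_c) = −58(1−ω_c)  ⇒  76ω_c = 58  ⇒  ω_c = 29/38
sun–planet: 18·(0−29/38) = −20·(ω_p−ω_c)  ⇒  ω_p−ω_c = −(18/20)·(-29/38) = 261/380

261/380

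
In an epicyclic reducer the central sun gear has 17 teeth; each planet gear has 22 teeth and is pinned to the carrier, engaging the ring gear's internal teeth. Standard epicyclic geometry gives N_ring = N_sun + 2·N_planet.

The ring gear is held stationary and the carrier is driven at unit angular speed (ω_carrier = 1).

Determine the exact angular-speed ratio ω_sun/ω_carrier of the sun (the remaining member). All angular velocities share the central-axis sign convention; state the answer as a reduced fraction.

N_ring = 17 + 2·22 = 61
17(ω_s−ω_c) = −61(ω_r−ω_c),  ω_r=0, ω_c=1
ω_s = 1 − (61/17)(0−1) = 78/17
ω_s/ω_c = 78/17

78/17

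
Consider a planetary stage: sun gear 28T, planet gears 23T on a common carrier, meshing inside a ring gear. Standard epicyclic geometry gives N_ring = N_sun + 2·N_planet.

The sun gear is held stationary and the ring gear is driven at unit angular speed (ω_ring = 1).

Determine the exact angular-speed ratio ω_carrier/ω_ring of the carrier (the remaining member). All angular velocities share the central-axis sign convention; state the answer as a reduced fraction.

37/51

N_ring = 28 + 2·23 = 74
28(ω_s−ω_c) = −74(ω_r−ω_c),  ω_s=0, ω_r=1
28(0−ω_c) = −74(1−ω_c)  ⇒  102ω_c = 74  ⇒  ω_c = 37/51
ω_c/ω_r = 37/51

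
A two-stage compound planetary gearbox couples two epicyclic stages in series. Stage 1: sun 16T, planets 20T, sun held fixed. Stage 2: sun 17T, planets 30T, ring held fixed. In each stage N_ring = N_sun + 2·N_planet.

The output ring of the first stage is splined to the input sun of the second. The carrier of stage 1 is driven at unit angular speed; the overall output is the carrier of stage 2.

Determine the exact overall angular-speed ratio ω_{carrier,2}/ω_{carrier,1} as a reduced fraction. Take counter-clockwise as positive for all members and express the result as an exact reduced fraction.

Stage 1: N_ring = 16 + 2·20 = 56
Stage 1: 16(ω_s−ω_c) = −56(ω_r−ω_c),  ω_s=0, ω_c=1
Stage 1: ω_r = 1 − (16/56)(0−1) = 9/7
  ⇒ ω_r¹/ω_c¹ = 9/7
Stage 2: N_ring = 17 + 2·30 = 77
Stage 2: 17(ω_s−ω_c) = −77(ω_r−ω_c),  ω_r=0, ω_s=1
Stage 2: 17(1−ω_c) = −77(0−ω_c)  ⇒  94ω_c = 17  ⇒  ω_c = 17/94
  ⇒ ω_c²/ω_s² = 17/94
Coupling ω_s² = ω_r¹ ⇒ overall = 9/7 × 17/94 = 153/658

153/658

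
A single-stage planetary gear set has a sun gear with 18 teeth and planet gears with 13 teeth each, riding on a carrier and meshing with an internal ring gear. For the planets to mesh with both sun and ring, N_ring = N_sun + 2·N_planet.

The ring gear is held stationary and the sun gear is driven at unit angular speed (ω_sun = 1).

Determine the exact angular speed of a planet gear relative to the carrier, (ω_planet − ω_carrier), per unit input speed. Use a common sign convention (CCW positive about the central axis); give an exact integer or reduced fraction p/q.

N_ring = 18 + 2·13 = 44
18(ω_s−ω_c) = −44(ω_r−ω_c),  ω_r=0, ω_s=1
18(1−ω_c) = −44(0−ω_c)  ⇒  62ω_c = 18  ⇒  ω_c = 9/31
sun–planet: 18·(1−9/31) = −13·(ω_p−ω_c)  ⇒  ω_p−ω_c = −(18/13)·(22/31) = -396/403

-396/403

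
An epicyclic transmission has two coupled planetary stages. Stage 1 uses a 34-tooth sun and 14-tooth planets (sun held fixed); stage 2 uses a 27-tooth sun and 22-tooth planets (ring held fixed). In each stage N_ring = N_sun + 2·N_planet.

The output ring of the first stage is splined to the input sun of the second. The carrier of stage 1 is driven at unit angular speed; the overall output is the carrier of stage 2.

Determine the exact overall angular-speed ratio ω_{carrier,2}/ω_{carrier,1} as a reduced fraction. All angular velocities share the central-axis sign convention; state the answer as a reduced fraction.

Stage 1: N_ring = 34 + 2·14 = 62
Stage 1: 34(ω_s−ω_c) = −62(ω_r−ω_c),  ω_s=0, ω_c=1
Stage 1: ω_r = 1 − (34/62)(0−1) = 48/31
  ⇒ ω_r¹/ω_c¹ = 48/31
Stage 2: N_ring = 27 + 2·22 = 71
Stage 2: 27(ω_s−ω_c) = −71(ω_r−ω_c),  ω_r=0, ω_s=1
Stage 2: 27(1−ω_c) = −71(0−ω_c)  ⇒  98ω_c = 27  ⇒  ω_c = 27/98
  ⇒ ω_c²/ω_s² = 27/98
Coupling ω_s² = ω_r¹ ⇒ overall = 48/31 × 27/98 = 648/1519

648/1519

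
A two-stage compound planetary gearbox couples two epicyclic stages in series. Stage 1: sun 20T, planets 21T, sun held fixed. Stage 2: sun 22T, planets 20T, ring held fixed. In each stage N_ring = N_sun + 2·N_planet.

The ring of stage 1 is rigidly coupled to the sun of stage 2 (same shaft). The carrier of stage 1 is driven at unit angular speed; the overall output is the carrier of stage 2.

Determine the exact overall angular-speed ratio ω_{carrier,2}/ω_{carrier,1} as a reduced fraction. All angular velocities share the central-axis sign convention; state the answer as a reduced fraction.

Stage 1: N_ring = 20 + 2·21 = 62
Stage 1: 20(ω_s−ω_c) = −62(ω_r−ω_c),  ω_s=0, ω_c=1
Stage 1: ω_r = 1 − (20/62)(0−1) = 41/31
  ⇒ ω_r¹/ω_c¹ = 41/31
Stage 2: N_ring = 22 + 2·20 = 62
Stage 2: 22(ω_s−ω_c) = −62(ω_r−ω_c),  ω_r=0, ω_s=1
Stage 2: 22(1−ω_c) = −62(0−ω_c)  ⇒  84ω_c = 22  ⇒  ω_c = 11/42
  ⇒ ω_c²/ω_s² = 11/42
Coupling ω_s² = ω_r¹ ⇒ overall = 41/31 × 11/42 = 451/1302

451/1302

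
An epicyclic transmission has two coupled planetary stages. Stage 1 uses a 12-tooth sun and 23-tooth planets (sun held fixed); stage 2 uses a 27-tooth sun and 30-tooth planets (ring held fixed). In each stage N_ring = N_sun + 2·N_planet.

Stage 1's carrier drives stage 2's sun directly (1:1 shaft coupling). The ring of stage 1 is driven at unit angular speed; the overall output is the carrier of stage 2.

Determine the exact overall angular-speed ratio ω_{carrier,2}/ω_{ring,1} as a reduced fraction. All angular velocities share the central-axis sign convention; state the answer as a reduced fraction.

Stage 1: N_ring = 12 + 2·23 = 58
Stage 1: 12(ω_s−ω_c) = −58(ω_r−ω_c),  ω_s=0, ω_r=1
Stage 1: 12(0−ω_c) = −58(1−ω_c)  ⇒  70ω_c = 58  ⇒  ω_c = 29/35
  ⇒ ω_c¹/ω_r¹ = 29/35
Stage 2: N_ring = 27 + 2·30 = 87
Stage 2: 27(ω_s−ω_c) = −87(ω_r−ω_c),  ω_r=0, ω_s=1
Stage 2: 27(1−ω_c) = −87(0−ω_c)  ⇒  114ω_c = 27  ⇒  ω_c = 9/38
  ⇒ ω_c²/ω_s² = 9/38
Coupling ω_s² = ω_c¹ ⇒ overall = 29/35 × 9/38 = 261/1330

261/1330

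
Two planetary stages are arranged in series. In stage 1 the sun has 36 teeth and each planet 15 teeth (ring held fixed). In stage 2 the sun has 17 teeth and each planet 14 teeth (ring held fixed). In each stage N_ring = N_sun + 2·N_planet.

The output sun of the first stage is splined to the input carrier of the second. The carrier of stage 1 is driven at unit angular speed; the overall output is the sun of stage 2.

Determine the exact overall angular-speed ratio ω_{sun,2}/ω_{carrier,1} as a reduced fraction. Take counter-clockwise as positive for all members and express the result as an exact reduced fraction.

Stage 1: N_ring = 36 + 2·15 = 66
Stage 1: 36(ω_s−ω_c) = −66(ω_r−ω_c),  ω_r=0, ω_c=1
Stage 1: ω_s = 1 − (66/36)(0−1) = 17/6
  ⇒ ω_s¹/ω_c¹ = 17/6
Stage 2: N_ring = 17 + 2·14 = 45
Stage 2: 17(ω_s−ω_c) = −45(ω_r−ω_c),  ω_r=0, ω_c=1
Stage 2: ω_s = 1 − (45/17)(0−1) = 62/17
  ⇒ ω_s²/ω_c² = 62/17
Coupling ω_c² = ω_s¹ ⇒ overall = 17/6 × 62/17 = 31/3

31/3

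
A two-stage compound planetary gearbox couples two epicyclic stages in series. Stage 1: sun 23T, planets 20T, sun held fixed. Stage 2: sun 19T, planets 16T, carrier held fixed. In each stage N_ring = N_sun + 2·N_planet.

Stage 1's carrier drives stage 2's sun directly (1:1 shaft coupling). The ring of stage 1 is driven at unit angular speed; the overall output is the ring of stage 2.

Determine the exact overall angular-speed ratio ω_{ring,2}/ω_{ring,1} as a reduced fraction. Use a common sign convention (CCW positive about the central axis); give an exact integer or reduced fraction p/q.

-399/1462

Stage 1: N_ring = 23 + 2·20 = 63
Stage 1: 23(ω_s−ω_c) = −63(ω_r−ω_c),  ω_s=0, ω_r=1
Stage 1: 23(0−ω_c) = −63(1−ω_c)  ⇒  86ω_c = 63  ⇒  ω_c = 63/86
  ⇒ ω_c¹/ω_r¹ = 63/86
Stage 2: N_ring = 19 + 2·16 = 51
Stage 2: 19(ω_s−ω_c) = −51(ω_r−ω_c),  ω_c=0, ω_s=1
Stage 2: ω_r = 0 − (19/51)(1−0) = -19/51
  ⇒ ω_r²/ω_s² = -19/51
Coupling ω_s² = ω_c¹ ⇒ overall = 63/86 × -19/51 = -399/1462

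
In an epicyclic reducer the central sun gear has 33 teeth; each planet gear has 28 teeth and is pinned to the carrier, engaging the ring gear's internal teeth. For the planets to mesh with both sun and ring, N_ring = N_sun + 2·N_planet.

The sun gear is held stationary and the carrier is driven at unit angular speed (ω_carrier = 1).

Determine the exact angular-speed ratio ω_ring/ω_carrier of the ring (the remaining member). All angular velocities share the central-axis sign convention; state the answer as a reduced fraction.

122/89

N_ring = 33 + 2·28 = 89
33(ω_s−ω_c) = −89(ω_r−ω_c),  ω_s=0, ω_c=1
ω_r = 1 − (33/89)(0−1) = 122/89
ω_r/ω_c = 122/89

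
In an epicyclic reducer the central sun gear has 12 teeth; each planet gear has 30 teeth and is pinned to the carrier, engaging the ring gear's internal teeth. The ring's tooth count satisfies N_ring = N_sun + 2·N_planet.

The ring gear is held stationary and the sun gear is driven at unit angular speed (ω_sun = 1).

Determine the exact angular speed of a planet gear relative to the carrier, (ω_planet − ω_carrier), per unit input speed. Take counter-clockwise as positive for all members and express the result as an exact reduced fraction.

-12/35

N_ring = 12 + 2·30 = 72
12(ω_s−ω_c) = −72(ω_r−ω_c),  ω_r=0, ω_s=1
12(1−ω_c) = −72(0−ω_c)  ⇒  84ω_c = 12  ⇒  ω_c = 1/7
sun–planet: 12·(1−1/7) = −30·(ω_p−ω_c)  ⇒  ω_p−ω_c = −(12/30)·(6/7) = -12/35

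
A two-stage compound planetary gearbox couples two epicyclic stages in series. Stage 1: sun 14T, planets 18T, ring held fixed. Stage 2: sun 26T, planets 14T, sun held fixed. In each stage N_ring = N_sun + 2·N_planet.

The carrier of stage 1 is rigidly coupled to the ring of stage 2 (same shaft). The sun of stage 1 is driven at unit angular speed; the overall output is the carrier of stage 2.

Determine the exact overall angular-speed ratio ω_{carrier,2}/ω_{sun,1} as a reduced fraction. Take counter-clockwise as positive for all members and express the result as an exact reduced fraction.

189/1280

Stage 1: N_ring = 14 + 2·18 = 50
Stage 1: 14(ω_s−ω_c) = −50(ω_r−ω_c),  ω_r=0, ω_s=1
Stage 1: 14(1−ω_c) = −50(0−ω_c)  ⇒  64ω_c = 14  ⇒  ω_c = 7/32
  ⇒ ω_c¹/ω_s¹ = 7/32
Stage 2: N_ring = 26 + 2·14 = 54
Stage 2: 26(ω_s−ω_c) = −54(ω_r−ω_c),  ω_s=0, ω_r=1
Stage 2: 26(0−ω_c) = −54(1−ω_c)  ⇒  80ω_c = 54  ⇒  ω_c = 27/40
  ⇒ ω_c²/ω_r² = 27/40
Coupling ω_r² = ω_c¹ ⇒ overall = 7/32 × 27/40 = 189/1280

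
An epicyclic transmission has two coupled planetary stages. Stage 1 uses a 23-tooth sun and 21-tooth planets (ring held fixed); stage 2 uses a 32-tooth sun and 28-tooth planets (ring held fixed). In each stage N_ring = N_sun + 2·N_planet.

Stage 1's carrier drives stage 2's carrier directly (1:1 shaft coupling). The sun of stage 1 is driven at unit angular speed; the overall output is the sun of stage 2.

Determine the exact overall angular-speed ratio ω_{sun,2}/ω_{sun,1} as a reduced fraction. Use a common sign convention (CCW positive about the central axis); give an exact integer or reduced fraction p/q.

Stage 1: N_ring = 23 + 2·21 = 65
Stage 1: 23(ω_s−ω_c) = −65(ω_r−ω_c),  ω_r=0, ω_s=1
Stage 1: 23(1−ω_c) = −65(0−ω_c)  ⇒  88ω_c = 23  ⇒  ω_c = 23/88
  ⇒ ω_c¹/ω_s¹ = 23/88
Stage 2: N_ring = 32 + 2·28 = 88
Stage 2: 32(ω_s−ω_c) = −88(ω_r−ω_c),  ω_r=0, ω_c=1
Stage 2: ω_s = 1 − (88/32)(0−1) = 15/4
  ⇒ ω_s²/ω_c² = 15/4
Coupling ω_c² = ω_c¹ ⇒ overall = 23/88 × 15/4 = 345/352

345/352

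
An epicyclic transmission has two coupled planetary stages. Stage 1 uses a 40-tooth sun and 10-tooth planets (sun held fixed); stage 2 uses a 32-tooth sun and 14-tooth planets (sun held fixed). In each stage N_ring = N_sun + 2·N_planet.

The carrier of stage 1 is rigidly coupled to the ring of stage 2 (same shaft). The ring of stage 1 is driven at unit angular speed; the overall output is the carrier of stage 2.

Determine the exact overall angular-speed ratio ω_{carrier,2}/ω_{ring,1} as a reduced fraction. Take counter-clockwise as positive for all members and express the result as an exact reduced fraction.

Stage 1: N_ring = 40 + 2·10 = 60
Stage 1: 40(ω_s−ω_c) = −60(ω_r−ω_c),  ω_s=0, ω_r=1
Stage 1: 40(0−ω_c) = −60(1−ω_c)  ⇒  100ω_c = 60  ⇒  ω_c = 3/5
  ⇒ ω_c¹/ω_r¹ = 3/5
Stage 2: N_ring = 32 + 2·14 = 60
Stage 2: 32(ω_s−ω_c) = −60(ω_r−ω_c),  ω_s=0, ω_r=1
Stage 2: 32(0−ω_c) = −60(1−ω_c)  ⇒  92ω_c = 60  ⇒  ω_c = 15/23
  ⇒ ω_c²/ω_r² = 15/23
Coupling ω_r² = ω_c¹ ⇒ overall = 3/5 × 15/23 = 9/23

9/23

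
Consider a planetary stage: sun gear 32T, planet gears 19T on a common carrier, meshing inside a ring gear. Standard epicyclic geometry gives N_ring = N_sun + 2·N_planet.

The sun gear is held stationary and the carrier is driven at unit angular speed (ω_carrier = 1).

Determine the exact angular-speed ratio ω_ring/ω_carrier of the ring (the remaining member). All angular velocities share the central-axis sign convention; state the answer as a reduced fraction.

N_ring = 32 + 2·19 = 70
32(ω_s−ω_c) = −70(ω_r−ω_c),  ω_s=0, ω_c=1
ω_r = 1 − (32/70)(0−1) = 51/35
ω_r/ω_c = 51/35

51/35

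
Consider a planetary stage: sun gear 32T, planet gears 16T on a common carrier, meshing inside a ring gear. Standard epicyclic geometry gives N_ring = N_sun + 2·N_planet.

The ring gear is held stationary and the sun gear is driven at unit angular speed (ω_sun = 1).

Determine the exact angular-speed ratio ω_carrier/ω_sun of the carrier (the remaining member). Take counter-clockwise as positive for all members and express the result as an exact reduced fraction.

N_ring = 32 + 2·16 = 64
32(ω_s−ω_c) = −64(ω_r−ω_c),  ω_r=0, ω_s=1
32(1−ω_c) = −64(0−ω_c)  ⇒  96ω_c = 32  ⇒  ω_c = 1/3
ω_c/ω_s = 1/3

1/3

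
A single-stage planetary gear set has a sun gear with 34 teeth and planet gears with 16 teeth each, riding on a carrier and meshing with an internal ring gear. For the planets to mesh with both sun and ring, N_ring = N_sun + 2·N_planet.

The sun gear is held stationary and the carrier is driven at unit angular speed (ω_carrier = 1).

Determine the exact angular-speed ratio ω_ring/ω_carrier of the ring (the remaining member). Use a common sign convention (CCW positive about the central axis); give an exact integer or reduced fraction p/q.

50/33

N_ring = 34 + 2·16 = 66
34(ω_s−ω_c) = −66(ω_r−ω_c),  ω_s=0, ω_c=1
ω_r = 1 − (34/66)(0−1) = 50/33
ω_r/ω_c = 50/33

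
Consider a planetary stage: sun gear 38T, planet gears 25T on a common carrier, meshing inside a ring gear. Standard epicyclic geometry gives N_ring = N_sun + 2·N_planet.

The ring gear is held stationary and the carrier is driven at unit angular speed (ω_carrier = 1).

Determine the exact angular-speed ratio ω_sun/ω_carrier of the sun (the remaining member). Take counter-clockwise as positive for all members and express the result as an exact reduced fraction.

63/19

N_ring = 38 + 2·25 = 88
38(ω_s−ω_c) = −88(ω_r−ω_c),  ω_r=0, ω_c=1
ω_s = 1 − (88/38)(0−1) = 63/19
ω_s/ω_c = 63/19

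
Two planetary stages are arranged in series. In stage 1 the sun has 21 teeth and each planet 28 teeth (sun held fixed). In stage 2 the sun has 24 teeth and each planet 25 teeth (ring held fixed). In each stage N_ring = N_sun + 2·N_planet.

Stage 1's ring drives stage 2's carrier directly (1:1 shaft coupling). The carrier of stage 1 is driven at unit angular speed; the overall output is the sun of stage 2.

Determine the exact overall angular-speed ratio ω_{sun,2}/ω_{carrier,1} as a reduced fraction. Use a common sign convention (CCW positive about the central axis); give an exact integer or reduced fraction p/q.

Stage 1: N_ring = 21 + 2·28 = 77
Stage 1: 21(ω_s−ω_c) = −77(ω_r−ω_c),  ω_s=0, ω_c=1
Stage 1: ω_r = 1 − (21/77)(0−1) = 14/11
  ⇒ ω_r¹/ω_c¹ = 14/11
Stage 2: N_ring = 24 + 2·25 = 74
Stage 2: 24(ω_s−ω_c) = −74(ω_r−ω_c),  ω_r=0, ω_c=1
Stage 2: ω_s = 1 − (74/24)(0−1) = 49/12
  ⇒ ω_s²/ω_c² = 49/12
Coupling ω_c² = ω_r¹ ⇒ overall = 14/11 × 49/12 = 343/66

343/66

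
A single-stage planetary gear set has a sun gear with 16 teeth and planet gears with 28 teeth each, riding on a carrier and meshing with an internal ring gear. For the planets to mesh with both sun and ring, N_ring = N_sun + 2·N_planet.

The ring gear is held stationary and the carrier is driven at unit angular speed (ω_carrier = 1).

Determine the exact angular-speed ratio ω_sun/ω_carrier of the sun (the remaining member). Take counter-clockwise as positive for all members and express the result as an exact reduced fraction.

11/2

N_ring = 16 + 2·28 = 72
16(ω_s−ω_c) = −72(ω_r−ω_c),  ω_r=0, ω_c=1
ω_s = 1 − (72/16)(0−1) = 11/2
ω_s/ω_c = 11/2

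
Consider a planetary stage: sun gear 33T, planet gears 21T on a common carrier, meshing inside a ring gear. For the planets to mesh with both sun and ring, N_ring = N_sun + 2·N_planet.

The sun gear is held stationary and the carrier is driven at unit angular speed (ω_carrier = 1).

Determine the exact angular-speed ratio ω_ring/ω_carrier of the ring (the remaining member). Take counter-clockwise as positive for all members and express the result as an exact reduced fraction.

36/25

N_ring = 33 + 2·21 = 75
33(ω_s−ω_c) = −75(ω_r−ω_c),  ω_s=0, ω_c=1
ω_r = 1 − (33/75)(0−1) = 36/25
ω_r/ω_c = 36/25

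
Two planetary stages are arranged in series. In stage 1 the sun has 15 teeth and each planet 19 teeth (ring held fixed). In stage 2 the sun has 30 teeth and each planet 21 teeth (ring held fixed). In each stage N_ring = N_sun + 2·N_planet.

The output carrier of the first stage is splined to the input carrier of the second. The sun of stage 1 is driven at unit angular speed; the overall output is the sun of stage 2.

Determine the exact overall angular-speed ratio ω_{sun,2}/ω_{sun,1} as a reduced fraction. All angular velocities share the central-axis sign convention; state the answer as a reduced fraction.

Stage 1: N_ring = 15 + 2·19 = 53
Stage 1: 15(ω_s−ω_c) = −53(ω_r−ω_c),  ω_r=0, ω_s=1
Stage 1: 15(1−ω_c) = −53(0−ω_c)  ⇒  68ω_c = 15  ⇒  ω_c = 15/68
  ⇒ ω_c¹/ω_s¹ = 15/68
Stage 2: N_ring = 30 + 2·21 = 72
Stage 2: 30(ω_s−ω_c) = −72(ω_r−ω_c),  ω_r=0, ω_c=1
Stage 2: ω_s = 1 − (72/30)(0−1) = 17/5
  ⇒ ω_s²/ω_c² = 17/5
Coupling ω_c² = ω_c¹ ⇒ overall = 15/68 × 17/5 = 3/4

3/4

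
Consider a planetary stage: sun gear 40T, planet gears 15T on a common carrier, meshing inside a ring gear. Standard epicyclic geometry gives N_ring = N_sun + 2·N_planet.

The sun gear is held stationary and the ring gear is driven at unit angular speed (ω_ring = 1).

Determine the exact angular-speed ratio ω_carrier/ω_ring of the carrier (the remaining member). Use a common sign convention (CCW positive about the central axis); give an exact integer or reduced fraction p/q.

N_ring = 40 + 2·15 = 70
40(ω_s−ω_c) = −70(ω_r−ω_c),  ω_s=0, ω_r=1
40(0−ω_c) = −70(1−ω_c)  ⇒  110ω_c = 70  ⇒  ω_c = 7/11
ω_c/ω_r = 7/11

7/11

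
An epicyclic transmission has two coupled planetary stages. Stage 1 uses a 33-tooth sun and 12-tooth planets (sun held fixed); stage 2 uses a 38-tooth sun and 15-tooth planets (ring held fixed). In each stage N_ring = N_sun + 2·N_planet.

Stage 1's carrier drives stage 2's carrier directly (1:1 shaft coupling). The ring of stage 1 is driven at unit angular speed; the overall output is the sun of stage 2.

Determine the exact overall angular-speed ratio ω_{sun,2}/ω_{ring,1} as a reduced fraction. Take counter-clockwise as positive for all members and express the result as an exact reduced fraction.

Stage 1: N_ring = 33 + 2·12 = 57
Stage 1: 33(ω_s−ω_c) = −57(ω_r−ω_c),  ω_s=0, ω_r=1
Stage 1: 33(0−ω_c) = −57(1−ω_c)  ⇒  90ω_c = 57  ⇒  ω_c = 19/30
  ⇒ ω_c¹/ω_r¹ = 19/30
Stage 2: N_ring = 38 + 2·15 = 68
Stage 2: 38(ω_s−ω_c) = −68(ω_r−ω_c),  ω_r=0, ω_c=1
Stage 2: ω_s = 1 − (68/38)(0−1) = 53/19
  ⇒ ω_s²/ω_c² = 53/19
Coupling ω_c² = ω_c¹ ⇒ overall = 19/30 × 53/19 = 53/30

53/30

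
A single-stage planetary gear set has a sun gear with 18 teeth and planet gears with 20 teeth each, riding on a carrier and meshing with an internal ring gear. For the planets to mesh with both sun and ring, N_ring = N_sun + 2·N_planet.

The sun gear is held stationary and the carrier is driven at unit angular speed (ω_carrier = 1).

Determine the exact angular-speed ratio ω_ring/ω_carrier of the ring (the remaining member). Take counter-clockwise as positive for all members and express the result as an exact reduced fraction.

N_ring = 18 + 2·20 = 58
18(ω_s−ω_c) = −58(ω_r−ω_c),  ω_s=0, ω_c=1
ω_r = 1 − (18/58)(0−1) = 38/29
ω_r/ω_c = 38/29

38/29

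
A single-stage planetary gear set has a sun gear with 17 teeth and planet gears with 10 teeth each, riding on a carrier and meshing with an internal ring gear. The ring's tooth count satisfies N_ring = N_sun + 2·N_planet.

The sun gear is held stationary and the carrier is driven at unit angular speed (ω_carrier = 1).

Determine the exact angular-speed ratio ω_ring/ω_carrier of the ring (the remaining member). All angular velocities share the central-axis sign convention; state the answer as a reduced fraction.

N_ring = 17 + 2·10 = 37
17(ω_s−ω_c) = −37(ω_r−ω_c),  ω_s=0, ω_c=1
ω_r = 1 − (17/37)(0−1) = 54/37
ω_r/ω_c = 54/37

54/37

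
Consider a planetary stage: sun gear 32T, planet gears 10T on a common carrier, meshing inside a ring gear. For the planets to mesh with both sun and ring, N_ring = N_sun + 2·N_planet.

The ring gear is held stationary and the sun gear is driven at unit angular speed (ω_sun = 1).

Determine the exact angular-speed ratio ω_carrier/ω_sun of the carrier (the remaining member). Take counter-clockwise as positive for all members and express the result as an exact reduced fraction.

N_ring = 32 + 2·10 = 52
32(ω_s−ω_c) = −52(ω_r−ω_c),  ω_r=0, ω_s=1
32(1−ω_c) = −52(0−ω_c)  ⇒  84ω_c = 32  ⇒  ω_c = 8/21
ω_c/ω_s = 8/21

8/21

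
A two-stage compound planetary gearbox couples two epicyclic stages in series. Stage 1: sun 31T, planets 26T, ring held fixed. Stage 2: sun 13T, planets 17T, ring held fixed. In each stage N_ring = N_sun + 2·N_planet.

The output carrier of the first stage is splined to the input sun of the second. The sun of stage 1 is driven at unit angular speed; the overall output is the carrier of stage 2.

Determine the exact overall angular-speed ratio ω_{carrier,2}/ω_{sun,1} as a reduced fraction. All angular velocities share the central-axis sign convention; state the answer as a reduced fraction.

Stage 1: N_ring = 31 + 2·26 = 83
Stage 1: 31(ω_s−ω_c) = −83(ω_r−ω_c),  ω_r=0, ω_s=1
Stage 1: 31(1−ω_c) = −83(0−ω_c)  ⇒  114ω_c = 31  ⇒  ω_c = 31/114
  ⇒ ω_c¹/ω_s¹ = 31/114
Stage 2: N_ring = 13 + 2·17 = 47
Stage 2: 13(ω_s−ω_c) = −47(ω_r−ω_c),  ω_r=0, ω_s=1
Stage 2: 13(1−ω_c) = −47(0−ω_c)  ⇒  60ω_c = 13  ⇒  ω_c = 13/60
  ⇒ ω_c²/ω_s² = 13/60
Coupling ω_s² = ω_c¹ ⇒ overall = 31/114 × 13/60 = 403/6840

403/6840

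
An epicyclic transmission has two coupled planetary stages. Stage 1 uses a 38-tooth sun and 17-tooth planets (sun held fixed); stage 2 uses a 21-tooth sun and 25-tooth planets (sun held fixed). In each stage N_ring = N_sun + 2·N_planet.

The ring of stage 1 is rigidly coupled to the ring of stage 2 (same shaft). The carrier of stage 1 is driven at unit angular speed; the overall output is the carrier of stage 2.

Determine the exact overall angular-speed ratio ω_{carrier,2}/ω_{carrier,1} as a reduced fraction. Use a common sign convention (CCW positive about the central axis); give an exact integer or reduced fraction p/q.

3905/3312

Stage 1: N_ring = 38 + 2·17 = 72
Stage 1: 38(ω_s−ω_c) = −72(ω_r−ω_c),  ω_s=0, ω_c=1
Stage 1: ω_r = 1 − (38/72)(0−1) = 55/36
  ⇒ ω_r¹/ω_c¹ = 55/36
Stage 2: N_ring = 21 + 2·25 = 71
Stage 2: 21(ω_s−ω_c) = −71(ω_r−ω_c),  ω_s=0, ω_r=1
Stage 2: 21(0−ω_c) = −71(1−ω_c)  ⇒  92ω_c = 71  ⇒  ω_c = 71/92
  ⇒ ω_c²/ω_r² = 71/92
Coupling ω_r² = ω_r¹ ⇒ overall = 55/36 × 71/92 = 3905/3312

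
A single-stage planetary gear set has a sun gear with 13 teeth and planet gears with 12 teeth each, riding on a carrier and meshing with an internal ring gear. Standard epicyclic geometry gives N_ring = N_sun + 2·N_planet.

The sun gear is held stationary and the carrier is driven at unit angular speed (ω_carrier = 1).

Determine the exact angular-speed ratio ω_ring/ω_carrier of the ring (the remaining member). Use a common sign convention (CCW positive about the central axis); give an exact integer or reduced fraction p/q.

50/37

N_ring = 13 + 2·12 = 37
13(ω_s−ω_c) = −37(ω_r−ω_c),  ω_s=0, ω_c=1
ω_r = 1 − (13/37)(0−1) = 50/37
ω_r/ω_c = 50/37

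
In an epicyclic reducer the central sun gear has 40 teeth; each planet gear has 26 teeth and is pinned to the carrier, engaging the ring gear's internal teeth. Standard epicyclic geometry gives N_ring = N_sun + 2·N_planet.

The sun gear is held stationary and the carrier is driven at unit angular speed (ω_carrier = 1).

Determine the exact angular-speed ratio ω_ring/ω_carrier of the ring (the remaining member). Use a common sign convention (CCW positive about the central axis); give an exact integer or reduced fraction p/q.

33/23

N_ring = 40 + 2·26 = 92
40(ω_s−ω_c) = −92(ω_r−ω_c),  ω_s=0, ω_c=1
ω_r = 1 − (40/92)(0−1) = 33/23
ω_r/ω_c = 33/23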